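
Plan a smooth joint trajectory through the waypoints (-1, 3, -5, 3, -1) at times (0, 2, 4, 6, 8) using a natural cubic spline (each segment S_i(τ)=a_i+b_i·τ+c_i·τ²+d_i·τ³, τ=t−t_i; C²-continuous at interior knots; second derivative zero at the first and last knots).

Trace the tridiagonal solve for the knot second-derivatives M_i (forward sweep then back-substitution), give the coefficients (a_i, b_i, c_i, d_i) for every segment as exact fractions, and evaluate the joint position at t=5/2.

Δ: Δ0=2, Δ1=-4, Δ2=4, Δ3=-2
row 1: diag=8, rhs=-36; c'=1/4, d'=-9/2
row 2: denom=8−2·1/4=15/2; d'=(48−2·-9/2)/(15/2)=38/5
row 3: denom=8−2·4/15=112/15; d'=(-36−2·38/5)/(112/15)=-48/7
back: M3=-48/7
back: M2=38/5−4/15·-48/7=66/7
back: M1=-9/2−1/4·66/7=-48/7
M: M0=0, M1=-48/7, M2=66/7, M3=-48/7, M4=0
seg 0: a=-1, c=M0/2=0, d=(M1−M0)/(6·2)=-4/7, b=Δ0−h0·(2M0+M1)/6=30/7
seg 1: a=3, c=M1/2=-24/7, d=(M2−M1)/(6·2)=19/14, b=Δ1−h1·(2M1+M2)/6=-18/7
seg 2: a=-5, c=M2/2=33/7, d=(M3−M2)/(6·2)=-19/14, b=Δ2−h2·(2M2+M3)/6=0
seg 3: a=3, c=M3/2=-24/7, d=(M4−M3)/(6·2)=4/7, b=Δ3−h3·(2M3+M4)/6=18/7
t_q=5/2 → seg 1, τ=1/2; S=3+-18/7·τ+-24/7·τ²+19/14·τ³=115/112

  seg 0: a=-1 b=30/7 c=0 d=-4/7
  seg 1: a=3 b=-18/7 c=-24/7 d=19/14
  seg 2: a=-5 b=0 c=33/7 d=-19/14
  seg 3: a=3 b=18/7 c=-24/7 d=4/7
S(5/2) = 115/112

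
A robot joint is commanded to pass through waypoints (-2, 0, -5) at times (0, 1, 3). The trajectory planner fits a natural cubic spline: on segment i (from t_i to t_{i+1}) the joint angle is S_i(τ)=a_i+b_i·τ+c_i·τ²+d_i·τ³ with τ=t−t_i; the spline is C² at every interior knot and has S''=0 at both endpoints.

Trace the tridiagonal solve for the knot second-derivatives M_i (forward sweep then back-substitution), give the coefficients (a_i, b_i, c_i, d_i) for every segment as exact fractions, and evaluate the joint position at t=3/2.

  seg 0: a=-2 b=11/4 c=0 d=-3/4
  seg 1: a=0 b=1/2 c=-9/4 d=3/8
S(3/2) = -17/64

Δ: Δ0=2, Δ1=-5/2
row 1: diag=6, rhs=-27; c'=1/3, d'=-9/2
back: M1=-9/2
M: M0=0, M1=-9/2, M2=0
seg 0: a=-2, c=M0/2=0, d=(M1−M0)/(6·1)=-3/4, b=Δ0−h0·(2M0+M1)/6=11/4
seg 1: a=0, c=M1/2=-9/4, d=(M2−M1)/(6·2)=3/8, b=Δ1−h1·(2M1+M2)/6=1/2
t_q=3/2 → seg 1, τ=1/2; S=0+1/2·τ+-9/4·τ²+3/8·τ³=-17/64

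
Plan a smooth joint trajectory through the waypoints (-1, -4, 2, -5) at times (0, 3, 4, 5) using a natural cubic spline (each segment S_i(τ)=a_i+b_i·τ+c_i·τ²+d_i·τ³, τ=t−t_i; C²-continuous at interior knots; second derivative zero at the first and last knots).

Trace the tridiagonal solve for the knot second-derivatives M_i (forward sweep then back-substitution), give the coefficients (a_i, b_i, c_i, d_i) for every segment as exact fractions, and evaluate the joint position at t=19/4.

  seg 0: a=-1 b=-154/31 c=0 d=41/93
  seg 1: a=-4 b=215/31 c=123/31 d=-152/31
  seg 2: a=2 b=5/31 c=-333/31 d=111/31
S(19/4) = -4783/1984

Δ: Δ0=-1, Δ1=6, Δ2=-7
row 1: diag=8, rhs=42; c'=1/8, d'=21/4
row 2: denom=4−1·1/8=31/8; d'=(-78−1·21/4)/(31/8)=-666/31
back: M2=-666/31
back: M1=21/4−1/8·-666/31=246/31
M: M0=0, M1=246/31, M2=-666/31, M3=0
seg 0: a=-1, c=M0/2=0, d=(M1−M0)/(6·3)=41/93, b=Δ0−h0·(2M0+M1)/6=-154/31
seg 1: a=-4, c=M1/2=123/31, d=(M2−M1)/(6·1)=-152/31, b=Δ1−h1·(2M1+M2)/6=215/31
seg 2: a=2, c=M2/2=-333/31, d=(M3−M2)/(6·1)=111/31, b=Δ2−h2·(2M2+M3)/6=5/31
t_q=19/4 → seg 2, τ=3/4; S=2+5/31·τ+-333/31·τ²+111/31·τ³=-4783/1984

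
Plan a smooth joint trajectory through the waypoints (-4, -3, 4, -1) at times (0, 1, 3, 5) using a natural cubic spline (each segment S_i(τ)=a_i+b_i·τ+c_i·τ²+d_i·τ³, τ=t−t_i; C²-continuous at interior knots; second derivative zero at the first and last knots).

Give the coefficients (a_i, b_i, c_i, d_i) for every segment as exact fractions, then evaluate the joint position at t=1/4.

Δ: Δ0=1, Δ1=7/2, Δ2=-5/2
row 1: diag=6, rhs=15; c'=1/3, d'=5/2
row 2: denom=8−2·1/3=22/3; d'=(-36−2·5/2)/(22/3)=-123/22
back: M2=-123/22
back: M1=5/2−1/3·-123/22=48/11
M: M0=0, M1=48/11, M2=-123/22, M3=0
seg 0: a=-4, c=M0/2=0, d=(M1−M0)/(6·1)=8/11, b=Δ0−h0·(2M0+M1)/6=3/11
seg 1: a=-3, c=M1/2=24/11, d=(M2−M1)/(6·2)=-73/88, b=Δ1−h1·(2M1+M2)/6=27/11
seg 2: a=4, c=M2/2=-123/44, d=(M3−M2)/(6·2)=41/88, b=Δ2−h2·(2M2+M3)/6=27/22
t_q=1/4 → seg 0, τ=1/4; S=-4+3/11·τ+0·τ²+8/11·τ³=-345/88

  seg 0: a=-4 b=3/11 c=0 d=8/11
  seg 1: a=-3 b=27/11 c=24/11 d=-73/88
  seg 2: a=4 b=27/22 c=-123/44 d=41/88
S(1/4) = -345/88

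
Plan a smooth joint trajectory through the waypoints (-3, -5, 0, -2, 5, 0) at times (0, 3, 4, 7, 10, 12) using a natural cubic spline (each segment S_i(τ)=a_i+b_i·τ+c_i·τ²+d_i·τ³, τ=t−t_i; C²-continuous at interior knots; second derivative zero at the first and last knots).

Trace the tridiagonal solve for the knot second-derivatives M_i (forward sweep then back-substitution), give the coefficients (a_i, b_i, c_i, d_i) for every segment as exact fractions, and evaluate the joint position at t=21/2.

  seg 0: a=-3 b=-13357/4182 c=0 d=3523/12546
  seg 1: a=-5 b=9175/2091 c=3523/1394 d=-8009/4182
  seg 2: a=0 b=15461/4182 c=-2243/697 d=7375/12546
  seg 3: a=-2 b=32/123 c=2889/1394 d=-5777/12546
  seg 4: a=5 b=1097/4182 c=-1444/697 d=722/2091
S(21/2) = 6491/1394

Δ: Δ0=-2/3, Δ1=5, Δ2=-2/3, Δ3=7/3, Δ4=-5/2
row 1: diag=8, rhs=34; c'=1/8, d'=17/4
row 2: denom=8−1·1/8=63/8; d'=(-34−1·17/4)/(63/8)=-34/7
row 3: denom=12−3·8/21=76/7; d'=(18−3·-34/7)/(76/7)=3
row 4: denom=10−3·21/76=697/76; d'=(-29−3·3)/(697/76)=-2888/697
back: M4=-2888/697
back: M3=3−21/76·-2888/697=2889/697
back: M2=-34/7−8/21·2889/697=-4486/697
back: M1=17/4−1/8·-4486/697=3523/697
M: M0=0, M1=3523/697, M2=-4486/697, M3=2889/697, M4=-2888/697, M5=0
seg 0: a=-3, c=M0/2=0, d=(M1−M0)/(6·3)=3523/12546, b=Δ0−h0·(2M0+M1)/6=-13357/4182
seg 1: a=-5, c=M1/2=3523/1394, d=(M2−M1)/(6·1)=-8009/4182, b=Δ1−h1·(2M1+M2)/6=9175/2091
seg 2: a=0, c=M2/2=-2243/697, d=(M3−M2)/(6·3)=7375/12546, b=Δ2−h2·(2M2+M3)/6=15461/4182
seg 3: a=-2, c=M3/2=2889/1394, d=(M4−M3)/(6·3)=-5777/12546, b=Δ3−h3·(2M3+M4)/6=32/123
seg 4: a=5, c=M4/2=-1444/697, d=(M5−M4)/(6·2)=722/2091, b=Δ4−h4·(2M4+M5)/6=1097/4182
t_q=21/2 → seg 4, τ=1/2; S=5+1097/4182·τ+-1444/697·τ²+722/2091·τ³=6491/1394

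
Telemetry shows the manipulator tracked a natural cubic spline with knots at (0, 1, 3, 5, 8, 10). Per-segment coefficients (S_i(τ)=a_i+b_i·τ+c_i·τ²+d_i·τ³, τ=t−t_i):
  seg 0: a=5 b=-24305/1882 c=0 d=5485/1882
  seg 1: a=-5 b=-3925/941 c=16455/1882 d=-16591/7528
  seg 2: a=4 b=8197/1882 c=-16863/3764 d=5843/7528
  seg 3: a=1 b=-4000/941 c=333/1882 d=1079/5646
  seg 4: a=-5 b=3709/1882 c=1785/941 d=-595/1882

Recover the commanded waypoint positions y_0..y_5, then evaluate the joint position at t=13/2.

y_0=5 y_1=-5 y_2=4 y_3=1 y_4=-5 y_5=4
S(13/2) = -65239/15056

y_0 = S_0(0) = a_0 = 5
y_1 = S_1(0) = a_1 = -5
y_2 = S_2(0) = a_2 = 4
y_3 = S_3(0) = a_3 = 1
y_4 = S_4(0) = a_4 = -5
y_5 = S_4(2) = 4
t_q=13/2 is in segment 3 (τ=3/2); S_3(τ)=-65239/15056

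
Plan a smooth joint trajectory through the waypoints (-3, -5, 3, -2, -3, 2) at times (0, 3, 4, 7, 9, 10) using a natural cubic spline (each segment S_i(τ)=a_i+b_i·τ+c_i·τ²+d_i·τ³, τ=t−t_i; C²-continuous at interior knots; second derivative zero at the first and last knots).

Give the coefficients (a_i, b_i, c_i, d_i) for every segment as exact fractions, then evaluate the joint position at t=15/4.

Δ: Δ0=-2/3, Δ1=8, Δ2=-5/3, Δ3=-1/2, Δ4=5
row 1: diag=8, rhs=52; c'=1/8, d'=13/2
row 2: denom=8−1·1/8=63/8; d'=(-58−1·13/2)/(63/8)=-172/21
row 3: denom=10−3·8/21=62/7; d'=(7−3·-172/21)/(62/7)=221/62
row 4: denom=6−2·7/31=172/31; d'=(33−2·221/62)/(172/31)=401/86
back: M4=401/86
back: M3=221/62−7/31·401/86=108/43
back: M2=-172/21−8/21·108/43=-1180/129
back: M1=13/2−1/8·-1180/129=986/129
M: M0=0, M1=986/129, M2=-1180/129, M3=108/43, M4=401/86, M5=0
seg 0: a=-3, c=M0/2=0, d=(M1−M0)/(6·3)=493/1161, b=Δ0−h0·(2M0+M1)/6=-193/43
seg 1: a=-5, c=M1/2=493/129, d=(M2−M1)/(6·1)=-361/129, b=Δ1−h1·(2M1+M2)/6=300/43
seg 2: a=3, c=M2/2=-590/129, d=(M3−M2)/(6·3)=752/1161, b=Δ2−h2·(2M2+M3)/6=803/129
seg 3: a=-2, c=M3/2=54/43, d=(M4−M3)/(6·2)=185/1032, b=Δ3−h3·(2M3+M4)/6=-481/129
seg 4: a=-3, c=M4/2=401/172, d=(M5−M4)/(6·1)=-401/516, b=Δ4−h4·(2M4+M5)/6=889/258
t_q=15/4 → seg 1, τ=3/4; S=-5+300/43·τ+493/129·τ²+-361/129·τ³=3307/2752

  seg 0: a=-3 b=-193/43 c=0 d=493/1161
  seg 1: a=-5 b=300/43 c=493/129 d=-361/129
  seg 2: a=3 b=803/129 c=-590/129 d=752/1161
  seg 3: a=-2 b=-481/129 c=54/43 d=185/1032
  seg 4: a=-3 b=889/258 c=401/172 d=-401/516
S(15/4) = 3307/2752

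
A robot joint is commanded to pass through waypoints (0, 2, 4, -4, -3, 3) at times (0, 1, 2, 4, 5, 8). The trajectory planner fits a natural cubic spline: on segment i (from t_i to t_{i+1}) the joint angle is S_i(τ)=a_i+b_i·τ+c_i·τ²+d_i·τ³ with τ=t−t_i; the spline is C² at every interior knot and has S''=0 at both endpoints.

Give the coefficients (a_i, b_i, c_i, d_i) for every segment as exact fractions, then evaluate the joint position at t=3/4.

  seg 0: a=0 b=1546/953 c=0 d=360/953
  seg 1: a=2 b=2626/953 c=1080/953 d=-1800/953
  seg 2: a=4 b=-614/953 c=-4320/953 d=2721/1906
  seg 3: a=-4 b=-1568/953 c=3843/953 d=-1322/953
  seg 4: a=-3 b=2152/953 c=-123/953 d=41/2859
S(3/4) = 10491/7624

Δ: Δ0=2, Δ1=2, Δ2=-4, Δ3=1, Δ4=2
row 1: diag=4, rhs=0; c'=1/4, d'=0
row 2: denom=6−1·1/4=23/4; d'=(-36−1·0)/(23/4)=-144/23
row 3: denom=6−2·8/23=122/23; d'=(30−2·-144/23)/(122/23)=489/61
row 4: denom=8−1·23/122=953/122; d'=(6−1·489/61)/(953/122)=-246/953
back: M4=-246/953
back: M3=489/61−23/122·-246/953=7686/953
back: M2=-144/23−8/23·7686/953=-8640/953
back: M1=0−1/4·-8640/953=2160/953
M: M0=0, M1=2160/953, M2=-8640/953, M3=7686/953, M4=-246/953, M5=0
seg 0: a=0, c=M0/2=0, d=(M1−M0)/(6·1)=360/953, b=Δ0−h0·(2M0+M1)/6=1546/953
seg 1: a=2, c=M1/2=1080/953, d=(M2−M1)/(6·1)=-1800/953, b=Δ1−h1·(2M1+M2)/6=2626/953
seg 2: a=4, c=M2/2=-4320/953, d=(M3−M2)/(6·2)=2721/1906, b=Δ2−h2·(2M2+M3)/6=-614/953
seg 3: a=-4, c=M3/2=3843/953, d=(M4−M3)/(6·1)=-1322/953, b=Δ3−h3·(2M3+M4)/6=-1568/953
seg 4: a=-3, c=M4/2=-123/953, d=(M5−M4)/(6·3)=41/2859, b=Δ4−h4·(2M4+M5)/6=2152/953
t_q=3/4 → seg 0, τ=3/4; S=0+1546/953·τ+0·τ²+360/953·τ³=10491/7624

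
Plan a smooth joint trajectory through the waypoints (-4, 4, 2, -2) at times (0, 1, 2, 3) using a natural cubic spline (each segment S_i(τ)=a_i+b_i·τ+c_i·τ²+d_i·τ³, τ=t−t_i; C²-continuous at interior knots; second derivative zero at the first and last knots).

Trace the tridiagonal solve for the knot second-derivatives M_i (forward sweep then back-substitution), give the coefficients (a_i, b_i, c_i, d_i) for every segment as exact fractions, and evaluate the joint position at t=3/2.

  seg 0: a=-4 b=158/15 c=0 d=-38/15
  seg 1: a=4 b=44/15 c=-38/5 d=8/3
  seg 2: a=2 b=-64/15 c=2/5 d=-2/15
S(3/2) = 39/10

Δ: Δ0=8, Δ1=-2, Δ2=-4
row 1: diag=4, rhs=-60; c'=1/4, d'=-15
row 2: denom=4−1·1/4=15/4; d'=(-12−1·-15)/(15/4)=4/5
back: M2=4/5
back: M1=-15−1/4·4/5=-76/5
M: M0=0, M1=-76/5, M2=4/5, M3=0
seg 0: a=-4, c=M0/2=0, d=(M1−M0)/(6·1)=-38/15, b=Δ0−h0·(2M0+M1)/6=158/15
seg 1: a=4, c=M1/2=-38/5, d=(M2−M1)/(6·1)=8/3, b=Δ1−h1·(2M1+M2)/6=44/15
seg 2: a=2, c=M2/2=2/5, d=(M3−M2)/(6·1)=-2/15, b=Δ2−h2·(2M2+M3)/6=-64/15
t_q=3/2 → seg 1, τ=1/2; S=4+44/15·τ+-38/5·τ²+8/3·τ³=39/10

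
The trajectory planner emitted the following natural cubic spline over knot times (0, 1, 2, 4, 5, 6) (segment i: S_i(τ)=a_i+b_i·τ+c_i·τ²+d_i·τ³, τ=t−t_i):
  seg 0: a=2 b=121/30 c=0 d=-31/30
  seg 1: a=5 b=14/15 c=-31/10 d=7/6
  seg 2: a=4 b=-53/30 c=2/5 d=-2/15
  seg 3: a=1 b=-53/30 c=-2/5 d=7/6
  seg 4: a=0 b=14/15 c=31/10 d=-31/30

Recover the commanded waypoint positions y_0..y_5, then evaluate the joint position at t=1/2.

y_0=2 y_1=5 y_2=4 y_3=1 y_4=0 y_5=3
S(1/2) = 311/80

y_0 = S_0(0) = a_0 = 2
y_1 = S_1(0) = a_1 = 5
y_2 = S_2(0) = a_2 = 4
y_3 = S_3(0) = a_3 = 1
y_4 = S_4(0) = a_4 = 0
y_5 = S_4(1) = 3
t_q=1/2 is in segment 0 (τ=1/2); S_0(τ)=311/80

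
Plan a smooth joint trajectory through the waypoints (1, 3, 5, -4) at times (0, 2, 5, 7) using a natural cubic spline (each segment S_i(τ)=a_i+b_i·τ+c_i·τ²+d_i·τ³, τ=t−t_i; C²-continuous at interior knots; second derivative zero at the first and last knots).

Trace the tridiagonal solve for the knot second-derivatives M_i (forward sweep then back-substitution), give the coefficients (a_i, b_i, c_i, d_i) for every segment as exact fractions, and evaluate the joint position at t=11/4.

  seg 0: a=1 b=200/273 c=0 d=73/1092
  seg 1: a=3 b=419/273 c=73/182 d=-29/126
  seg 2: a=5 b=-1241/546 c=-152/91 d=76/273
S(11/4) = 49849/11648

Δ: Δ0=1, Δ1=2/3, Δ2=-9/2
row 1: diag=10, rhs=-2; c'=3/10, d'=-1/5
row 2: denom=10−3·3/10=91/10; d'=(-31−3·-1/5)/(91/10)=-304/91
back: M2=-304/91
back: M1=-1/5−3/10·-304/91=73/91
M: M0=0, M1=73/91, M2=-304/91, M3=0
seg 0: a=1, c=M0/2=0, d=(M1−M0)/(6·2)=73/1092, b=Δ0−h0·(2M0+M1)/6=200/273
seg 1: a=3, c=M1/2=73/182, d=(M2−M1)/(6·3)=-29/126, b=Δ1−h1·(2M1+M2)/6=419/273
seg 2: a=5, c=M2/2=-152/91, d=(M3−M2)/(6·2)=76/273, b=Δ2−h2·(2M2+M3)/6=-1241/546
t_q=11/4 → seg 1, τ=3/4; S=3+419/273·τ+73/182·τ²+-29/126·τ³=49849/11648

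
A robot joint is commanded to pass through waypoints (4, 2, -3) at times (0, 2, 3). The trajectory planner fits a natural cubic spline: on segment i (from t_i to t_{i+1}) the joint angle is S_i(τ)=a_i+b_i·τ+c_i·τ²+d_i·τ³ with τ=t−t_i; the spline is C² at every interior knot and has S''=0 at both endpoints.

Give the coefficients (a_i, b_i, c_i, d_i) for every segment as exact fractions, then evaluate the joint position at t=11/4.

Δ: Δ0=-1, Δ1=-5
row 1: diag=6, rhs=-24; c'=1/6, d'=-4
back: M1=-4
M: M0=0, M1=-4, M2=0
seg 0: a=4, c=M0/2=0, d=(M1−M0)/(6·2)=-1/3, b=Δ0−h0·(2M0+M1)/6=1/3
seg 1: a=2, c=M1/2=-2, d=(M2−M1)/(6·1)=2/3, b=Δ1−h1·(2M1+M2)/6=-11/3
t_q=11/4 → seg 1, τ=3/4; S=2+-11/3·τ+-2·τ²+2/3·τ³=-51/32

  seg 0: a=4 b=1/3 c=0 d=-1/3
  seg 1: a=2 b=-11/3 c=-2 d=2/3
S(11/4) = -51/32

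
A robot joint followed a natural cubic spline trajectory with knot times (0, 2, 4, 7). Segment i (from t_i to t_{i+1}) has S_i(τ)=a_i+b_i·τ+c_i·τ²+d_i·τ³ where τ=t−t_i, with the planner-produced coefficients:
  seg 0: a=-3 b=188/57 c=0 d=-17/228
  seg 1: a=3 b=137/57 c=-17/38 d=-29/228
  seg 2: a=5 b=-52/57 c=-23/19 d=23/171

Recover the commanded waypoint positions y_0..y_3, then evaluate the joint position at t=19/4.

y_0=-3 y_1=3 y_2=5 y_3=-5
S(19/4) = 4489/1216

y_0 = S_0(0) = a_0 = -3
y_1 = S_1(0) = a_1 = 3
y_2 = S_2(0) = a_2 = 5
y_3 = S_2(3) = -5
t_q=19/4 is in segment 2 (τ=3/4); S_2(τ)=4489/1216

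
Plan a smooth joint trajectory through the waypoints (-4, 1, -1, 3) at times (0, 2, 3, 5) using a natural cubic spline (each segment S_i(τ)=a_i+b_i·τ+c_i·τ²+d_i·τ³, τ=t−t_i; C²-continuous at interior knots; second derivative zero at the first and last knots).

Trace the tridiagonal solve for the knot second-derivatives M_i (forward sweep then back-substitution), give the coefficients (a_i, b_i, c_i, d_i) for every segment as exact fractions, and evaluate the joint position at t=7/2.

Δ: Δ0=5/2, Δ1=-2, Δ2=2
row 1: diag=6, rhs=-27; c'=1/6, d'=-9/2
row 2: denom=6−1·1/6=35/6; d'=(24−1·-9/2)/(35/6)=171/35
back: M2=171/35
back: M1=-9/2−1/6·171/35=-186/35
M: M0=0, M1=-186/35, M2=171/35, M3=0
seg 0: a=-4, c=M0/2=0, d=(M1−M0)/(6·2)=-31/70, b=Δ0−h0·(2M0+M1)/6=299/70
seg 1: a=1, c=M1/2=-93/35, d=(M2−M1)/(6·1)=17/10, b=Δ1−h1·(2M1+M2)/6=-73/70
seg 2: a=-1, c=M2/2=171/70, d=(M3−M2)/(6·2)=-57/140, b=Δ2−h2·(2M2+M3)/6=-44/35
t_q=7/2 → seg 2, τ=1/2; S=-1+-44/35·τ+171/70·τ²+-57/140·τ³=-171/160

  seg 0: a=-4 b=299/70 c=0 d=-31/70
  seg 1: a=1 b=-73/70 c=-93/35 d=17/10
  seg 2: a=-1 b=-44/35 c=171/70 d=-57/140
S(7/2) = -171/160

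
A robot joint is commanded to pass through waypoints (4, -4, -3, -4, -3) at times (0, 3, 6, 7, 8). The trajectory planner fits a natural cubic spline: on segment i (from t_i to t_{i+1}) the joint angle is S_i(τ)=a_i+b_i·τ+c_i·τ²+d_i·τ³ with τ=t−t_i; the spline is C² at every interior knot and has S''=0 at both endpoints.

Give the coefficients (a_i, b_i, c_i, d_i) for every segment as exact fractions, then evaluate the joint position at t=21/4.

Δ: Δ0=-8/3, Δ1=1/3, Δ2=-1, Δ3=1
row 1: diag=12, rhs=18; c'=1/4, d'=3/2
row 2: denom=8−3·1/4=29/4; d'=(-8−3·3/2)/(29/4)=-50/29
row 3: denom=4−1·4/29=112/29; d'=(12−1·-50/29)/(112/29)=199/56
back: M3=199/56
back: M2=-50/29−4/29·199/56=-31/14
back: M1=3/2−1/4·-31/14=115/56
M: M0=0, M1=115/56, M2=-31/14, M3=199/56, M4=0
seg 0: a=4, c=M0/2=0, d=(M1−M0)/(6·3)=115/1008, b=Δ0−h0·(2M0+M1)/6=-1241/336
seg 1: a=-4, c=M1/2=115/112, d=(M2−M1)/(6·3)=-239/1008, b=Δ1−h1·(2M1+M2)/6=-103/168
seg 2: a=-3, c=M2/2=-31/28, d=(M3−M2)/(6·1)=323/336, b=Δ2−h2·(2M2+M3)/6=-41/48
seg 3: a=-4, c=M3/2=199/112, d=(M4−M3)/(6·1)=-199/336, b=Δ3−h3·(2M3+M4)/6=-31/168
t_q=21/4 → seg 1, τ=9/4; S=-4+-103/168·τ+115/112·τ²+-239/1008·τ³=-20659/7168

  seg 0: a=4 b=-1241/336 c=0 d=115/1008
  seg 1: a=-4 b=-103/168 c=115/112 d=-239/1008
  seg 2: a=-3 b=-41/48 c=-31/28 d=323/336
  seg 3: a=-4 b=-31/168 c=199/112 d=-199/336
S(21/4) = -20659/7168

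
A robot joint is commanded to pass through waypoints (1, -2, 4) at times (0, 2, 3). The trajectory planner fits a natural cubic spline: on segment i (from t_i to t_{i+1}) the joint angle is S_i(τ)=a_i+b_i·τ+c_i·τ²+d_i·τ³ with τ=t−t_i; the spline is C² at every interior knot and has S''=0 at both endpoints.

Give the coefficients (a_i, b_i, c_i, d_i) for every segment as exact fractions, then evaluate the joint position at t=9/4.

  seg 0: a=1 b=-4 c=0 d=5/8
  seg 1: a=-2 b=7/2 c=15/4 d=-5/4
S(9/4) = -233/256

Δ: Δ0=-3/2, Δ1=6
row 1: diag=6, rhs=45; c'=1/6, d'=15/2
back: M1=15/2
M: M0=0, M1=15/2, M2=0
seg 0: a=1, c=M0/2=0, d=(M1−M0)/(6·2)=5/8, b=Δ0−h0·(2M0+M1)/6=-4
seg 1: a=-2, c=M1/2=15/4, d=(M2−M1)/(6·1)=-5/4, b=Δ1−h1·(2M1+M2)/6=7/2
t_q=9/4 → seg 1, τ=1/4; S=-2+7/2·τ+15/4·τ²+-5/4·τ³=-233/256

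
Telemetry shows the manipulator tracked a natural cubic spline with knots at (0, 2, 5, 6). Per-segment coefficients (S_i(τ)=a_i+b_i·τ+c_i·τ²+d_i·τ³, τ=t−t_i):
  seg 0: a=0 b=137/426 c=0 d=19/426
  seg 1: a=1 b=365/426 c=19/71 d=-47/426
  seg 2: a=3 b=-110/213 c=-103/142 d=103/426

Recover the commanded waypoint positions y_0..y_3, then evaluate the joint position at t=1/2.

y_0=0 y_1=1 y_2=3 y_3=2
S(1/2) = 189/1136

y_0 = S_0(0) = a_0 = 0
y_1 = S_1(0) = a_1 = 1
y_2 = S_2(0) = a_2 = 3
y_3 = S_2(1) = 2
t_q=1/2 is in segment 0 (τ=1/2); S_0(τ)=189/1136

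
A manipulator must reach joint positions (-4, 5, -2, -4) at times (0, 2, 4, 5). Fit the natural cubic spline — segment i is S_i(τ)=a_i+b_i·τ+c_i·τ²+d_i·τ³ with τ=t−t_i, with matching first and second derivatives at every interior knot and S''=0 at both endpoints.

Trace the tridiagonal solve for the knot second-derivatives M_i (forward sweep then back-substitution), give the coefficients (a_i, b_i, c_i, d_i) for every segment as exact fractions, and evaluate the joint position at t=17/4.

  seg 0: a=-4 b=75/11 c=0 d=-51/88
  seg 1: a=5 b=-3/22 c=-153/44 d=79/88
  seg 2: a=-2 b=-36/11 c=21/11 d=-7/11
S(17/4) = -1907/704

Δ: Δ0=9/2, Δ1=-7/2, Δ2=-2
row 1: diag=8, rhs=-48; c'=1/4, d'=-6
row 2: denom=6−2·1/4=11/2; d'=(9−2·-6)/(11/2)=42/11
back: M2=42/11
back: M1=-6−1/4·42/11=-153/22
M: M0=0, M1=-153/22, M2=42/11, M3=0
seg 0: a=-4, c=M0/2=0, d=(M1−M0)/(6·2)=-51/88, b=Δ0−h0·(2M0+M1)/6=75/11
seg 1: a=5, c=M1/2=-153/44, d=(M2−M1)/(6·2)=79/88, b=Δ1−h1·(2M1+M2)/6=-3/22
seg 2: a=-2, c=M2/2=21/11, d=(M3−M2)/(6·1)=-7/11, b=Δ2−h2·(2M2+M3)/6=-36/11
t_q=17/4 → seg 2, τ=1/4; S=-2+-36/11·τ+21/11·τ²+-7/11·τ³=-1907/704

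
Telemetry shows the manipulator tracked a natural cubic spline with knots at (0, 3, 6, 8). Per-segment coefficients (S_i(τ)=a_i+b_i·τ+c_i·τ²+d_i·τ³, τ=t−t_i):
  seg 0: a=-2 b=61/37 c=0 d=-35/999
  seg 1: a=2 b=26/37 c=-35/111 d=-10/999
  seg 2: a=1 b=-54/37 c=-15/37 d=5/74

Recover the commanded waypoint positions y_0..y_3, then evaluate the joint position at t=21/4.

y_0=-2 y_1=2 y_2=1 y_3=-3
S(21/4) = 2215/1184

y_0 = S_0(0) = a_0 = -2
y_1 = S_1(0) = a_1 = 2
y_2 = S_2(0) = a_2 = 1
y_3 = S_2(2) = -3
t_q=21/4 is in segment 1 (τ=9/4); S_1(τ)=2215/1184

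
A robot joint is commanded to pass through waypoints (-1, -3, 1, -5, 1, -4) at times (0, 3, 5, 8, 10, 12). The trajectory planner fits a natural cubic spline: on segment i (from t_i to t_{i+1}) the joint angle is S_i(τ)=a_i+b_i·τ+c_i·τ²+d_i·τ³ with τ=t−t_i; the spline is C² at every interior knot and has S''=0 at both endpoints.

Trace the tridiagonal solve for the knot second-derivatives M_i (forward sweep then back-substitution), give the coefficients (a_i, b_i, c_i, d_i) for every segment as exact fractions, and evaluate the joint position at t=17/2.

Δ: Δ0=-2/3, Δ1=2, Δ2=-2, Δ3=3, Δ4=-5/2
row 1: diag=10, rhs=16; c'=1/5, d'=8/5
row 2: denom=10−2·1/5=48/5; d'=(-24−2·8/5)/(48/5)=-17/6
row 3: denom=10−3·5/16=145/16; d'=(30−3·-17/6)/(145/16)=616/145
row 4: denom=8−2·32/145=1096/145; d'=(-33−2·616/145)/(1096/145)=-6017/1096
back: M4=-6017/1096
back: M3=616/145−32/145·-6017/1096=748/137
back: M2=-17/6−5/16·748/137=-7463/1644
back: M1=8/5−1/5·-7463/1644=4123/1644
M: M0=0, M1=4123/1644, M2=-7463/1644, M3=748/137, M4=-6017/1096, M5=0
seg 0: a=-1, c=M0/2=0, d=(M1−M0)/(6·3)=4123/29592, b=Δ0−h0·(2M0+M1)/6=-2105/1096
seg 1: a=-3, c=M1/2=4123/3288, d=(M2−M1)/(6·2)=-1931/3288, b=Δ1−h1·(2M1+M2)/6=1009/548
seg 2: a=1, c=M2/2=-7463/3288, d=(M3−M2)/(6·3)=16439/29592, b=Δ2−h2·(2M2+M3)/6=-313/1644
seg 3: a=-5, c=M3/2=374/137, d=(M4−M3)/(6·2)=-12001/13152, b=Δ3−h3·(2M3+M4)/6=3913/3288
seg 4: a=1, c=M4/2=-6017/2192, d=(M5−M4)/(6·2)=6017/13152, b=Δ4−h4·(2M4+M5)/6=1907/1644
t_q=17/2 → seg 3, τ=1/2; S=-5+3913/3288·τ+374/137·τ²+-12001/13152·τ³=-134555/35072

  seg 0: a=-1 b=-2105/1096 c=0 d=4123/29592
  seg 1: a=-3 b=1009/548 c=4123/3288 d=-1931/3288
  seg 2: a=1 b=-313/1644 c=-7463/3288 d=16439/29592
  seg 3: a=-5 b=3913/3288 c=374/137 d=-12001/13152
  seg 4: a=1 b=1907/1644 c=-6017/2192 d=6017/13152
S(17/2) = -134555/35072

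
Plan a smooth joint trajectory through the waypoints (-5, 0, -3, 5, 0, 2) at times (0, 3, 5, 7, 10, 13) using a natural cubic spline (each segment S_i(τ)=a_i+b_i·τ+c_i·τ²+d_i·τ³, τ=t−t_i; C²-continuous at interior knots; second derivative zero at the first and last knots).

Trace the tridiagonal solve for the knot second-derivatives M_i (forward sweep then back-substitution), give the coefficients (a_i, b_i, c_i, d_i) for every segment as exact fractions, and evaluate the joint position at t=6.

  seg 0: a=-5 b=2867/884 c=0 d=-4181/23868
  seg 1: a=0 b=-657/442 c=-4181/2652 d=4163/5304
  seg 2: a=-3 b=1078/663 c=2077/663 d=-215/221
  seg 3: a=5 b=1646/663 c=-1793/663 d=292/663
  seg 4: a=0 b=-1228/663 c=835/663 d=-835/5967
S(6) = 521/663

Δ: Δ0=5/3, Δ1=-3/2, Δ2=4, Δ3=-5/3, Δ4=2/3
row 1: diag=10, rhs=-19; c'=1/5, d'=-19/10
row 2: denom=8−2·1/5=38/5; d'=(33−2·-19/10)/(38/5)=92/19
row 3: denom=10−2·5/19=180/19; d'=(-34−2·92/19)/(180/19)=-83/18
row 4: denom=12−3·19/60=221/20; d'=(14−3·-83/18)/(221/20)=1670/663
back: M4=1670/663
back: M3=-83/18−19/60·1670/663=-3586/663
back: M2=92/19−5/19·-3586/663=4154/663
back: M1=-19/10−1/5·4154/663=-4181/1326
M: M0=0, M1=-4181/1326, M2=4154/663, M3=-3586/663, M4=1670/663, M5=0
seg 0: a=-5, c=M0/2=0, d=(M1−M0)/(6·3)=-4181/23868, b=Δ0−h0·(2M0+M1)/6=2867/884
seg 1: a=0, c=M1/2=-4181/2652, d=(M2−M1)/(6·2)=4163/5304, b=Δ1−h1·(2M1+M2)/6=-657/442
seg 2: a=-3, c=M2/2=2077/663, d=(M3−M2)/(6·2)=-215/221, b=Δ2−h2·(2M2+M3)/6=1078/663
seg 3: a=5, c=M3/2=-1793/663, d=(M4−M3)/(6·3)=292/663, b=Δ3−h3·(2M3+M4)/6=1646/663
seg 4: a=0, c=M4/2=835/663, d=(M5−M4)/(6·3)=-835/5967, b=Δ4−h4·(2M4+M5)/6=-1228/663
t_q=6 → seg 2, τ=1; S=-3+1078/663·τ+2077/663·τ²+-215/221·τ³=521/663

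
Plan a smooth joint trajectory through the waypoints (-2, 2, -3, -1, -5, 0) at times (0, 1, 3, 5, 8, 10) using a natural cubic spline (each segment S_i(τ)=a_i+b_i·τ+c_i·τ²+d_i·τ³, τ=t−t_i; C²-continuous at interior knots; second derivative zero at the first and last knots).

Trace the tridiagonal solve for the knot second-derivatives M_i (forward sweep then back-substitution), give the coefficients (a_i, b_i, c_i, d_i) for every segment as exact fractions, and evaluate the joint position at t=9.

Δ: Δ0=4, Δ1=-5/2, Δ2=1, Δ3=-4/3, Δ4=5/2
row 1: diag=6, rhs=-39; c'=1/3, d'=-13/2
row 2: denom=8−2·1/3=22/3; d'=(21−2·-13/2)/(22/3)=51/11
row 3: denom=10−2·3/11=104/11; d'=(-14−2·51/11)/(104/11)=-32/13
row 4: denom=10−3·33/104=941/104; d'=(23−3·-32/13)/(941/104)=3160/941
back: M4=3160/941
back: M3=-32/13−33/104·3160/941=-3319/941
back: M2=51/11−3/11·-3319/941=5268/941
back: M1=-13/2−1/3·5268/941=-15745/1882
M: M0=0, M1=-15745/1882, M2=5268/941, M3=-3319/941, M4=3160/941, M5=0
seg 0: a=-2, c=M0/2=0, d=(M1−M0)/(6·1)=-15745/11292, b=Δ0−h0·(2M0+M1)/6=60913/11292
seg 1: a=2, c=M1/2=-15745/3764, d=(M2−M1)/(6·2)=26281/22584, b=Δ1−h1·(2M1+M2)/6=6839/5646
seg 2: a=-3, c=M2/2=2634/941, d=(M3−M2)/(6·2)=-8587/11292, b=Δ2−h2·(2M2+M3)/6=-4394/2823
seg 3: a=-1, c=M3/2=-3319/1882, d=(M4−M3)/(6·3)=6479/16938, b=Δ3−h3·(2M3+M4)/6=1453/2823
seg 4: a=-5, c=M4/2=1580/941, d=(M5−M4)/(6·2)=-790/2823, b=Δ4−h4·(2M4+M5)/6=1475/5646
t_q=9 → seg 4, τ=1; S=-5+1475/5646·τ+1580/941·τ²+-790/2823·τ³=-6285/1882

  seg 0: a=-2 b=60913/11292 c=0 d=-15745/11292
  seg 1: a=2 b=6839/5646 c=-15745/3764 d=26281/22584
  seg 2: a=-3 b=-4394/2823 c=2634/941 d=-8587/11292
  seg 3: a=-1 b=1453/2823 c=-3319/1882 d=6479/16938
  seg 4: a=-5 b=1475/5646 c=1580/941 d=-790/2823
S(9) = -6285/1882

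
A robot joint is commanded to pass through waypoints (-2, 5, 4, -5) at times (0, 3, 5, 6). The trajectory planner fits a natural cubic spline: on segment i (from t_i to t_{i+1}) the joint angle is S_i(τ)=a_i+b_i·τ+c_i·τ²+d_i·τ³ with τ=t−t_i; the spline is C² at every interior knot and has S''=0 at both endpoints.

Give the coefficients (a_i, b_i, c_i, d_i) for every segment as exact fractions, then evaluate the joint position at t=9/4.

  seg 0: a=-2 b=7/3 c=0 d=0
  seg 1: a=5 b=7/3 c=0 d=-17/24
  seg 2: a=4 b=-37/6 c=-17/4 d=17/12
S(9/4) = 13/4

Δ: Δ0=7/3, Δ1=-1/2, Δ2=-9
row 1: diag=10, rhs=-17; c'=1/5, d'=-17/10
row 2: denom=6−2·1/5=28/5; d'=(-51−2·-17/10)/(28/5)=-17/2
back: M2=-17/2
back: M1=-17/10−1/5·-17/2=0
M: M0=0, M1=0, M2=-17/2, M3=0
seg 0: a=-2, c=M0/2=0, d=(M1−M0)/(6·3)=0, b=Δ0−h0·(2M0+M1)/6=7/3
seg 1: a=5, c=M1/2=0, d=(M2−M1)/(6·2)=-17/24, b=Δ1−h1·(2M1+M2)/6=7/3
seg 2: a=4, c=M2/2=-17/4, d=(M3−M2)/(6·1)=17/12, b=Δ2−h2·(2M2+M3)/6=-37/6
t_q=9/4 → seg 0, τ=9/4; S=-2+7/3·τ+0·τ²+0·τ³=13/4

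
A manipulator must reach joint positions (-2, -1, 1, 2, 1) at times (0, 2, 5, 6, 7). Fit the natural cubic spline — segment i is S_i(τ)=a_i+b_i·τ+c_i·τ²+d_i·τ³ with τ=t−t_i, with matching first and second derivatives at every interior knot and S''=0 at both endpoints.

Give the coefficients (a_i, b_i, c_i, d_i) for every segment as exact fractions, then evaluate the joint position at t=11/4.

  seg 0: a=-2 b=220/411 c=0 d=-29/3288
  seg 1: a=-1 b=353/822 c=-29/548 d=217/4932
  seg 2: a=1 b=2137/1644 c=47/137 d=-1057/1644
  seg 3: a=2 b=47/822 c=-869/548 d=869/1644
S(11/4) = -24169/35072

Δ: Δ0=1/2, Δ1=2/3, Δ2=1, Δ3=-1
row 1: diag=10, rhs=1; c'=3/10, d'=1/10
row 2: denom=8−3·3/10=71/10; d'=(2−3·1/10)/(71/10)=17/71
row 3: denom=4−1·10/71=274/71; d'=(-12−1·17/71)/(274/71)=-869/274
back: M3=-869/274
back: M2=17/71−10/71·-869/274=94/137
back: M1=1/10−3/10·94/137=-29/274
M: M0=0, M1=-29/274, M2=94/137, M3=-869/274, M4=0
seg 0: a=-2, c=M0/2=0, d=(M1−M0)/(6·2)=-29/3288, b=Δ0−h0·(2M0+M1)/6=220/411
seg 1: a=-1, c=M1/2=-29/548, d=(M2−M1)/(6·3)=217/4932, b=Δ1−h1·(2M1+M2)/6=353/822
seg 2: a=1, c=M2/2=47/137, d=(M3−M2)/(6·1)=-1057/1644, b=Δ2−h2·(2M2+M3)/6=2137/1644
seg 3: a=2, c=M3/2=-869/548, d=(M4−M3)/(6·1)=869/1644, b=Δ3−h3·(2M3+M4)/6=47/822
t_q=11/4 → seg 1, τ=3/4; S=-1+353/822·τ+-29/548·τ²+217/4932·τ³=-24169/35072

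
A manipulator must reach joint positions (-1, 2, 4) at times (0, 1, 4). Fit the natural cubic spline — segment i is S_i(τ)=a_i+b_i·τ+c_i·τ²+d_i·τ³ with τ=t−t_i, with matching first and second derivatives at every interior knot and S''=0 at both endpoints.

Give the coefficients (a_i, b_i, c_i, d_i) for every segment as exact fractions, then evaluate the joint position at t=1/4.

Δ: Δ0=3, Δ1=2/3
row 1: diag=8, rhs=-14; c'=3/8, d'=-7/4
back: M1=-7/4
M: M0=0, M1=-7/4, M2=0
seg 0: a=-1, c=M0/2=0, d=(M1−M0)/(6·1)=-7/24, b=Δ0−h0·(2M0+M1)/6=79/24
seg 1: a=2, c=M1/2=-7/8, d=(M2−M1)/(6·3)=7/72, b=Δ1−h1·(2M1+M2)/6=29/12
t_q=1/4 → seg 0, τ=1/4; S=-1+79/24·τ+0·τ²+-7/24·τ³=-93/512

  seg 0: a=-1 b=79/24 c=0 d=-7/24
  seg 1: a=2 b=29/12 c=-7/8 d=7/72
S(1/4) = -93/512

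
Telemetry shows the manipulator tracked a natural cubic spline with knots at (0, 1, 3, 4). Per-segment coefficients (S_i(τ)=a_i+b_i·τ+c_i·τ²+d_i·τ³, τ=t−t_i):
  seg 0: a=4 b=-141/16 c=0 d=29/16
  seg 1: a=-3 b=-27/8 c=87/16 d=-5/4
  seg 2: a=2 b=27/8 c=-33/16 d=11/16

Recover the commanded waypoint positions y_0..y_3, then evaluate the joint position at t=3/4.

y_0 = S_0(0) = a_0 = 4
y_1 = S_1(0) = a_1 = -3
y_2 = S_2(0) = a_2 = 2
y_3 = S_2(1) = 4
t_q=3/4 is in segment 0 (τ=3/4); S_0(τ)=-1889/1024

y_0=4 y_1=-3 y_2=2 y_3=4
S(3/4) = -1889/1024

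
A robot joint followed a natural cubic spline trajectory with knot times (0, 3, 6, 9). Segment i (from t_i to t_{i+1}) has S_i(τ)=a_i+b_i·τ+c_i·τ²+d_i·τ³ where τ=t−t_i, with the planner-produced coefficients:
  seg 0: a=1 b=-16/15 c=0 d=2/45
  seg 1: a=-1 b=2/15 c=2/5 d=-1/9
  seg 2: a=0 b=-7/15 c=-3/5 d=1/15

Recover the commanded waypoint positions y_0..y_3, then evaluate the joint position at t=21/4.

y_0=1 y_1=-1 y_2=0 y_3=-5
S(21/4) = 19/320

y_0 = S_0(0) = a_0 = 1
y_1 = S_1(0) = a_1 = -1
y_2 = S_2(0) = a_2 = 0
y_3 = S_2(3) = -5
t_q=21/4 is in segment 1 (τ=9/4); S_1(τ)=19/320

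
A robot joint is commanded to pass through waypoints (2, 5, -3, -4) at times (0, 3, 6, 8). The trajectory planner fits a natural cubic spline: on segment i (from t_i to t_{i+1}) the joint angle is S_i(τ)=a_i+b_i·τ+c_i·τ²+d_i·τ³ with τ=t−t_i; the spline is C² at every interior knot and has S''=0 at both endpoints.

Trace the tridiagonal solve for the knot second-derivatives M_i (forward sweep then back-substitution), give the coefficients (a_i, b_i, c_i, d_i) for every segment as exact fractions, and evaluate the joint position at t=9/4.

Δ: Δ0=1, Δ1=-8/3, Δ2=-1/2
row 1: diag=12, rhs=-22; c'=1/4, d'=-11/6
row 2: denom=10−3·1/4=37/4; d'=(13−3·-11/6)/(37/4)=2
back: M2=2
back: M1=-11/6−1/4·2=-7/3
M: M0=0, M1=-7/3, M2=2, M3=0
seg 0: a=2, c=M0/2=0, d=(M1−M0)/(6·3)=-7/54, b=Δ0−h0·(2M0+M1)/6=13/6
seg 1: a=5, c=M1/2=-7/6, d=(M2−M1)/(6·3)=13/54, b=Δ1−h1·(2M1+M2)/6=-4/3
seg 2: a=-3, c=M2/2=1, d=(M3−M2)/(6·2)=-1/6, b=Δ2−h2·(2M2+M3)/6=-11/6
t_q=9/4 → seg 0, τ=9/4; S=2+13/6·τ+0·τ²+-7/54·τ³=691/128

  seg 0: a=2 b=13/6 c=0 d=-7/54
  seg 1: a=5 b=-4/3 c=-7/6 d=13/54
  seg 2: a=-3 b=-11/6 c=1 d=-1/6
S(9/4) = 691/128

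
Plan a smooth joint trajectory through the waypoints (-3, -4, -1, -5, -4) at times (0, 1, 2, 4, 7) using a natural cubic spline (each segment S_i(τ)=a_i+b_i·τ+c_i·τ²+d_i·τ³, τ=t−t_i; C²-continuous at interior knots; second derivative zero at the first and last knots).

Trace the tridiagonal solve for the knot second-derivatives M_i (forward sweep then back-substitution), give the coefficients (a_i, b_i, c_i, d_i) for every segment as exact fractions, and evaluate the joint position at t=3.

  seg 0: a=-3 b=-739/321 c=0 d=418/321
  seg 1: a=-4 b=515/321 c=418/107 d=-806/321
  seg 2: a=-1 b=605/321 c=-388/107 d=1081/1284
  seg 3: a=-5 b=-808/321 c=305/214 d=-305/1926
S(3) = -813/428

Δ: Δ0=-1, Δ1=3, Δ2=-2, Δ3=1/3
row 1: diag=4, rhs=24; c'=1/4, d'=6
row 2: denom=6−1·1/4=23/4; d'=(-30−1·6)/(23/4)=-144/23
row 3: denom=10−2·8/23=214/23; d'=(14−2·-144/23)/(214/23)=305/107
back: M3=305/107
back: M2=-144/23−8/23·305/107=-776/107
back: M1=6−1/4·-776/107=836/107
M: M0=0, M1=836/107, M2=-776/107, M3=305/107, M4=0
seg 0: a=-3, c=M0/2=0, d=(M1−M0)/(6·1)=418/321, b=Δ0−h0·(2M0+M1)/6=-739/321
seg 1: a=-4, c=M1/2=418/107, d=(M2−M1)/(6·1)=-806/321, b=Δ1−h1·(2M1+M2)/6=515/321
seg 2: a=-1, c=M2/2=-388/107, d=(M3−M2)/(6·2)=1081/1284, b=Δ2−h2·(2M2+M3)/6=605/321
seg 3: a=-5, c=M3/2=305/214, d=(M4−M3)/(6·3)=-305/1926, b=Δ3−h3·(2M3+M4)/6=-808/321
t_q=3 → seg 2, τ=1; S=-1+605/321·τ+-388/107·τ²+1081/1284·τ³=-813/428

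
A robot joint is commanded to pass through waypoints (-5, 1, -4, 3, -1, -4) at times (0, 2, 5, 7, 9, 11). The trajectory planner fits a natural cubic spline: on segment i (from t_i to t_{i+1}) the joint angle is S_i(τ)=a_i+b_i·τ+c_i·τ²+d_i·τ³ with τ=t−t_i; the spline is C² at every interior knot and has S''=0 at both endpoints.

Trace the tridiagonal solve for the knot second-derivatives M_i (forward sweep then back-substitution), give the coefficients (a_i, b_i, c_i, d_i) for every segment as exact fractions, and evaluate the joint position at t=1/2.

  seg 0: a=-5 b=17341/3855 c=0 d=-1444/3855
  seg 1: a=1 b=13/3855 c=-2888/1285 d=6518/11565
  seg 2: a=-4 b=6691/3855 c=726/257 d=-29957/30840
  seg 3: a=3 b=10631/7710 c=-15437/5140 d=1013/1542
  seg 4: a=-1 b=-21211/7710 c=4823/5140 d=-4823/30840
S(1/2) = -719/257

Δ: Δ0=3, Δ1=-5/3, Δ2=7/2, Δ3=-2, Δ4=-3/2
row 1: diag=10, rhs=-28; c'=3/10, d'=-14/5
row 2: denom=10−3·3/10=91/10; d'=(31−3·-14/5)/(91/10)=394/91
row 3: denom=8−2·20/91=688/91; d'=(-33−2·394/91)/(688/91)=-3791/688
row 4: denom=8−2·91/344=1285/172; d'=(3−2·-3791/688)/(1285/172)=4823/2570
back: M4=4823/2570
back: M3=-3791/688−91/344·4823/2570=-15437/2570
back: M2=394/91−20/91·-15437/2570=1452/257
back: M1=-14/5−3/10·1452/257=-5776/1285
M: M0=0, M1=-5776/1285, M2=1452/257, M3=-15437/2570, M4=4823/2570, M5=0
seg 0: a=-5, c=M0/2=0, d=(M1−M0)/(6·2)=-1444/3855, b=Δ0−h0·(2M0+M1)/6=17341/3855
seg 1: a=1, c=M1/2=-2888/1285, d=(M2−M1)/(6·3)=6518/11565, b=Δ1−h1·(2M1+M2)/6=13/3855
seg 2: a=-4, c=M2/2=726/257, d=(M3−M2)/(6·2)=-29957/30840, b=Δ2−h2·(2M2+M3)/6=6691/3855
seg 3: a=3, c=M3/2=-15437/5140, d=(M4−M3)/(6·2)=1013/1542, b=Δ3−h3·(2M3+M4)/6=10631/7710
seg 4: a=-1, c=M4/2=4823/5140, d=(M5−M4)/(6·2)=-4823/30840, b=Δ4−h4·(2M4+M5)/6=-21211/7710
t_q=1/2 → seg 0, τ=1/2; S=-5+17341/3855·τ+0·τ²+-1444/3855·τ³=-719/257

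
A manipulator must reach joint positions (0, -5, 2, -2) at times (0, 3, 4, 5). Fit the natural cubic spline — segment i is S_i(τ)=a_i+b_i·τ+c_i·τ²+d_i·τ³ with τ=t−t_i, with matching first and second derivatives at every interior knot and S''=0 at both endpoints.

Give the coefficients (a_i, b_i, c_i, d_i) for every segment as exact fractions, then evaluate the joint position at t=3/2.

  seg 0: a=0 b=-566/93 c=0 d=137/279
  seg 1: a=-5 b=667/93 c=137/31 d=-427/93
  seg 2: a=2 b=208/93 c=-290/31 d=290/93
S(3/2) = -1853/248

Δ: Δ0=-5/3, Δ1=7, Δ2=-4
row 1: diag=8, rhs=52; c'=1/8, d'=13/2
row 2: denom=4−1·1/8=31/8; d'=(-66−1·13/2)/(31/8)=-580/31
back: M2=-580/31
back: M1=13/2−1/8·-580/31=274/31
M: M0=0, M1=274/31, M2=-580/31, M3=0
seg 0: a=0, c=M0/2=0, d=(M1−M0)/(6·3)=137/279, b=Δ0−h0·(2M0+M1)/6=-566/93
seg 1: a=-5, c=M1/2=137/31, d=(M2−M1)/(6·1)=-427/93, b=Δ1−h1·(2M1+M2)/6=667/93
seg 2: a=2, c=M2/2=-290/31, d=(M3−M2)/(6·1)=290/93, b=Δ2−h2·(2M2+M3)/6=208/93
t_q=3/2 → seg 0, τ=3/2; S=0+-566/93·τ+0·τ²+137/279·τ³=-1853/248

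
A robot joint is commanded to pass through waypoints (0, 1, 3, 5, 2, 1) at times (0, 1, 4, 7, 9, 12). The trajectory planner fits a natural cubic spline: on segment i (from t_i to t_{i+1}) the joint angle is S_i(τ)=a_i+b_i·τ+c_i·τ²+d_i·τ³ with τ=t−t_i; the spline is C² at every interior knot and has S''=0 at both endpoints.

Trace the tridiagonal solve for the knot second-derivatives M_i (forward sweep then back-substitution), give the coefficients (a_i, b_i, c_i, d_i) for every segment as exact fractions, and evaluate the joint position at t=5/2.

Δ: Δ0=1, Δ1=2/3, Δ2=2/3, Δ3=-3/2, Δ4=-1/3
row 1: diag=8, rhs=-2; c'=3/8, d'=-1/4
row 2: denom=12−3·3/8=87/8; d'=(0−3·-1/4)/(87/8)=2/29
row 3: denom=10−3·8/29=266/29; d'=(-13−3·2/29)/(266/29)=-383/266
row 4: denom=10−2·29/133=1272/133; d'=(7−2·-383/266)/(1272/133)=219/212
back: M4=219/212
back: M3=-383/266−29/133·219/212=-353/212
back: M2=2/29−8/29·-353/212=28/53
back: M1=-1/4−3/8·28/53=-95/212
M: M0=0, M1=-95/212, M2=28/53, M3=-353/212, M4=219/212, M5=0
seg 0: a=0, c=M0/2=0, d=(M1−M0)/(6·1)=-95/1272, b=Δ0−h0·(2M0+M1)/6=1367/1272
seg 1: a=1, c=M1/2=-95/424, d=(M2−M1)/(6·3)=23/424, b=Δ1−h1·(2M1+M2)/6=541/636
seg 2: a=3, c=M2/2=14/53, d=(M3−M2)/(6·3)=-155/1272, b=Δ2−h2·(2M2+M3)/6=1235/1272
seg 3: a=5, c=M3/2=-353/424, d=(M4−M3)/(6·2)=143/636, b=Δ3−h3·(2M3+M4)/6=-467/636
seg 4: a=2, c=M4/2=219/424, d=(M5−M4)/(6·3)=-73/1272, b=Δ4−h4·(2M4+M5)/6=-869/636
t_q=5/2 → seg 1, τ=3/2; S=1+541/636·τ+-95/424·τ²+23/424·τ³=6631/3392

  seg 0: a=0 b=1367/1272 c=0 d=-95/1272
  seg 1: a=1 b=541/636 c=-95/424 d=23/424
  seg 2: a=3 b=1235/1272 c=14/53 d=-155/1272
  seg 3: a=5 b=-467/636 c=-353/424 d=143/636
  seg 4: a=2 b=-869/636 c=219/424 d=-73/1272
S(5/2) = 6631/3392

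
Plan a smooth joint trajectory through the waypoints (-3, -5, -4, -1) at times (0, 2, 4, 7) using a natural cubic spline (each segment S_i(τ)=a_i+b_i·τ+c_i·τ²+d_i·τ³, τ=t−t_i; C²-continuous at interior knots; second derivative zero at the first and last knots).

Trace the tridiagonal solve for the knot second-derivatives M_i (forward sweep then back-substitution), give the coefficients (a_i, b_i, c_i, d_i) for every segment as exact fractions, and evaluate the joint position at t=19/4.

Δ: Δ0=-1, Δ1=1/2, Δ2=1
row 1: diag=8, rhs=9; c'=1/4, d'=9/8
row 2: denom=10−2·1/4=19/2; d'=(3−2·9/8)/(19/2)=3/38
back: M2=3/38
back: M1=9/8−1/4·3/38=21/19
M: M0=0, M1=21/19, M2=3/38, M3=0
seg 0: a=-3, c=M0/2=0, d=(M1−M0)/(6·2)=7/76, b=Δ0−h0·(2M0+M1)/6=-26/19
seg 1: a=-5, c=M1/2=21/38, d=(M2−M1)/(6·2)=-13/152, b=Δ1−h1·(2M1+M2)/6=-5/19
seg 2: a=-4, c=M2/2=3/76, d=(M3−M2)/(6·3)=-1/228, b=Δ2−h2·(2M2+M3)/6=35/38
t_q=19/4 → seg 2, τ=3/4; S=-4+35/38·τ+3/76·τ²+-1/228·τ³=-15997/4864

  seg 0: a=-3 b=-26/19 c=0 d=7/76
  seg 1: a=-5 b=-5/19 c=21/38 d=-13/152
  seg 2: a=-4 b=35/38 c=3/76 d=-1/228
S(19/4) = -15997/4864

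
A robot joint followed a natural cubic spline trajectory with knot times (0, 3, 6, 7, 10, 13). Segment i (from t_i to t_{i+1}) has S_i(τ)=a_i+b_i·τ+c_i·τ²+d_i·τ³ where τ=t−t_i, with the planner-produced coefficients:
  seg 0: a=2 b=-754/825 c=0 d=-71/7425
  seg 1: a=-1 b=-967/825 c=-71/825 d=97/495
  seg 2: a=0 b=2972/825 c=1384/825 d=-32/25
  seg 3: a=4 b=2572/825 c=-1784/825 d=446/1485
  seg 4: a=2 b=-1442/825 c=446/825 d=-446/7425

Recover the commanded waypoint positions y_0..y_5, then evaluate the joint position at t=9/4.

y_0 = S_0(0) = a_0 = 2
y_1 = S_1(0) = a_1 = -1
y_2 = S_2(0) = a_2 = 0
y_3 = S_3(0) = a_3 = 4
y_4 = S_4(0) = a_4 = 2
y_5 = S_4(3) = 0
t_q=9/4 is in segment 0 (τ=9/4); S_0(τ)=-2909/17600

y_0=2 y_1=-1 y_2=0 y_3=4 y_4=2 y_5=0
S(9/4) = -2909/17600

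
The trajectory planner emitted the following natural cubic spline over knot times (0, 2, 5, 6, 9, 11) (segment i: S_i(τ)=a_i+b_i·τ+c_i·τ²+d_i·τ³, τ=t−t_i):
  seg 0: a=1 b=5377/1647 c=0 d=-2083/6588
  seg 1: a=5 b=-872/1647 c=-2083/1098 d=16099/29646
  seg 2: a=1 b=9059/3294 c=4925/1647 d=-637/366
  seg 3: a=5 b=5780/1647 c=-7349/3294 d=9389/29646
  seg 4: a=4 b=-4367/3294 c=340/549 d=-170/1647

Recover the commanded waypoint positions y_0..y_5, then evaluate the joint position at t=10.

y_0=1 y_1=5 y_2=1 y_3=5 y_4=4 y_5=3
S(10) = 3503/1098

y_0 = S_0(0) = a_0 = 1
y_1 = S_1(0) = a_1 = 5
y_2 = S_2(0) = a_2 = 1
y_3 = S_3(0) = a_3 = 5
y_4 = S_4(0) = a_4 = 4
y_5 = S_4(2) = 3
t_q=10 is in segment 4 (τ=1); S_4(τ)=3503/1098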